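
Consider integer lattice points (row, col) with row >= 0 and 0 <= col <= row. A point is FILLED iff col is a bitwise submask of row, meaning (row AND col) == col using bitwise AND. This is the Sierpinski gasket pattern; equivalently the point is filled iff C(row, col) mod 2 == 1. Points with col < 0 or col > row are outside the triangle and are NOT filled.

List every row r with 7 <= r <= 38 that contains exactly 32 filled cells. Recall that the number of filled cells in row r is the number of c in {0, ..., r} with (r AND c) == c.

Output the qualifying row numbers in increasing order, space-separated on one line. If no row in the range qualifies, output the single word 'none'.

Answer: 31

Derivation:
Row r has 2^popcount(r) filled cells, so we need popcount(r) = log2(32) = 5.
Scan r = 7..38 and keep those with exactly 5 one-bits:
r=7=111 popcount=3 -> skip
r=8=1000 popcount=1 -> skip
r=9=1001 popcount=2 -> skip
r=10=1010 popcount=2 -> skip
r=11=1011 popcount=3 -> skip
r=12=1100 popcount=2 -> skip
r=13=1101 popcount=3 -> skip
r=14=1110 popcount=3 -> skip
r=15=1111 popcount=4 -> skip
r=16=10000 popcount=1 -> skip
r=17=10001 popcount=2 -> skip
r=18=10010 popcount=2 -> skip
r=19=10011 popcount=3 -> skip
r=20=10100 popcount=2 -> skip
r=21=10101 popcount=3 -> skip
r=22=10110 popcount=3 -> skip
r=23=10111 popcount=4 -> skip
r=24=11000 popcount=2 -> skip
r=25=11001 popcount=3 -> skip
r=26=11010 popcount=3 -> skip
r=27=11011 popcount=4 -> skip
r=28=11100 popcount=3 -> skip
r=29=11101 popcount=4 -> skip
r=30=11110 popcount=4 -> skip
r=31=11111 popcount=5 -> KEEP
r=32=100000 popcount=1 -> skip
r=33=100001 popcount=2 -> skip
r=34=100010 popcount=2 -> skip
r=35=100011 popcount=3 -> skip
r=36=100100 popcount=2 -> skip
r=37=100101 popcount=3 -> skip
r=38=100110 popcount=3 -> skip
Kept rows: 31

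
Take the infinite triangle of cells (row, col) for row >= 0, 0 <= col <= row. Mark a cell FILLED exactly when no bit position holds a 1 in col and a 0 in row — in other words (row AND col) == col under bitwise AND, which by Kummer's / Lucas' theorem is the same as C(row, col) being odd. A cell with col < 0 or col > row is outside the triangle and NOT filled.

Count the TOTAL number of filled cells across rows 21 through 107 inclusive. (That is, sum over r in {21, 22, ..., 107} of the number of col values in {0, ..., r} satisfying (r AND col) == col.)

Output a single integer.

Answer: 1292

Derivation:
r21=10101 pc3: +8 =8
r22=10110 pc3: +8 =16
r23=10111 pc4: +16 =32
r24=11000 pc2: +4 =36
r25=11001 pc3: +8 =44
r26=11010 pc3: +8 =52
r27=11011 pc4: +16 =68
r28=11100 pc3: +8 =76
r29=11101 pc4: +16 =92
r30=11110 pc4: +16 =108
r31=11111 pc5: +32 =140
r32=100000 pc1: +2 =142
r33=100001 pc2: +4 =146
r34=100010 pc2: +4 =150
r35=100011 pc3: +8 =158
r36=100100 pc2: +4 =162
r37=100101 pc3: +8 =170
r38=100110 pc3: +8 =178
r39=100111 pc4: +16 =194
r40=101000 pc2: +4 =198
r41=101001 pc3: +8 =206
r42=101010 pc3: +8 =214
r43=101011 pc4: +16 =230
r44=101100 pc3: +8 =238
r45=101101 pc4: +16 =254
r46=101110 pc4: +16 =270
r47=101111 pc5: +32 =302
r48=110000 pc2: +4 =306
r49=110001 pc3: +8 =314
r50=110010 pc3: +8 =322
r51=110011 pc4: +16 =338
r52=110100 pc3: +8 =346
r53=110101 pc4: +16 =362
r54=110110 pc4: +16 =378
r55=110111 pc5: +32 =410
r56=111000 pc3: +8 =418
r57=111001 pc4: +16 =434
r58=111010 pc4: +16 =450
r59=111011 pc5: +32 =482
r60=111100 pc4: +16 =498
r61=111101 pc5: +32 =530
r62=111110 pc5: +32 =562
r63=111111 pc6: +64 =626
r64=1000000 pc1: +2 =628
r65=1000001 pc2: +4 =632
r66=1000010 pc2: +4 =636
r67=1000011 pc3: +8 =644
r68=1000100 pc2: +4 =648
r69=1000101 pc3: +8 =656
r70=1000110 pc3: +8 =664
r71=1000111 pc4: +16 =680
r72=1001000 pc2: +4 =684
r73=1001001 pc3: +8 =692
r74=1001010 pc3: +8 =700
r75=1001011 pc4: +16 =716
r76=1001100 pc3: +8 =724
r77=1001101 pc4: +16 =740
r78=1001110 pc4: +16 =756
r79=1001111 pc5: +32 =788
r80=1010000 pc2: +4 =792
r81=1010001 pc3: +8 =800
r82=1010010 pc3: +8 =808
r83=1010011 pc4: +16 =824
r84=1010100 pc3: +8 =832
r85=1010101 pc4: +16 =848
r86=1010110 pc4: +16 =864
r87=1010111 pc5: +32 =896
r88=1011000 pc3: +8 =904
r89=1011001 pc4: +16 =920
r90=1011010 pc4: +16 =936
r91=1011011 pc5: +32 =968
r92=1011100 pc4: +16 =984
r93=1011101 pc5: +32 =1016
r94=1011110 pc5: +32 =1048
r95=1011111 pc6: +64 =1112
r96=1100000 pc2: +4 =1116
r97=1100001 pc3: +8 =1124
r98=1100010 pc3: +8 =1132
r99=1100011 pc4: +16 =1148
r100=1100100 pc3: +8 =1156
r101=1100101 pc4: +16 =1172
r102=1100110 pc4: +16 =1188
r103=1100111 pc5: +32 =1220
r104=1101000 pc3: +8 =1228
r105=1101001 pc4: +16 =1244
r106=1101010 pc4: +16 =1260
r107=1101011 pc5: +32 =1292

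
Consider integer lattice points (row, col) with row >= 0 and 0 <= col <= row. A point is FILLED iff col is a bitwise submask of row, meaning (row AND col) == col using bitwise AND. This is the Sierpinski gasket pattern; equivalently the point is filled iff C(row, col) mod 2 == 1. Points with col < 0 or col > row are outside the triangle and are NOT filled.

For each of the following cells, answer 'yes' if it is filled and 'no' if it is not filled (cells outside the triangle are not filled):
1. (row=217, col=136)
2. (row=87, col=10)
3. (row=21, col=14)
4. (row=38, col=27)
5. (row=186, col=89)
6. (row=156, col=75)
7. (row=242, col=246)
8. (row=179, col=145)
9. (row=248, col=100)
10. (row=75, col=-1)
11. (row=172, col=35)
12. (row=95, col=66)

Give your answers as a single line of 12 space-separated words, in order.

(217,136): row=0b11011001, col=0b10001000, row AND col = 0b10001000 = 136; 136 == 136 -> filled
(87,10): row=0b1010111, col=0b1010, row AND col = 0b10 = 2; 2 != 10 -> empty
(21,14): row=0b10101, col=0b1110, row AND col = 0b100 = 4; 4 != 14 -> empty
(38,27): row=0b100110, col=0b11011, row AND col = 0b10 = 2; 2 != 27 -> empty
(186,89): row=0b10111010, col=0b1011001, row AND col = 0b11000 = 24; 24 != 89 -> empty
(156,75): row=0b10011100, col=0b1001011, row AND col = 0b1000 = 8; 8 != 75 -> empty
(242,246): col outside [0, 242] -> not filled
(179,145): row=0b10110011, col=0b10010001, row AND col = 0b10010001 = 145; 145 == 145 -> filled
(248,100): row=0b11111000, col=0b1100100, row AND col = 0b1100000 = 96; 96 != 100 -> empty
(75,-1): col outside [0, 75] -> not filled
(172,35): row=0b10101100, col=0b100011, row AND col = 0b100000 = 32; 32 != 35 -> empty
(95,66): row=0b1011111, col=0b1000010, row AND col = 0b1000010 = 66; 66 == 66 -> filled

Answer: yes no no no no no no yes no no no yes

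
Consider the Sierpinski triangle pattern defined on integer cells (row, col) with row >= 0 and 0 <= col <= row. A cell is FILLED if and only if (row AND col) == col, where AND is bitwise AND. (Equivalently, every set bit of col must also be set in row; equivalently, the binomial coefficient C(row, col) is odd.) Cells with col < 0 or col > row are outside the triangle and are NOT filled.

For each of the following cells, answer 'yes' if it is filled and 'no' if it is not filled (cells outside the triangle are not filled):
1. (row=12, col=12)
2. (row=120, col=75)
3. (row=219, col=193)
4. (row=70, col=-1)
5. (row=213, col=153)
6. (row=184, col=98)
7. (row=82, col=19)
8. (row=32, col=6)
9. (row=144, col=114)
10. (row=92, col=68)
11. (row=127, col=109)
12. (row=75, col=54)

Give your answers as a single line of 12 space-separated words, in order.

(12,12): row=0b1100, col=0b1100, row AND col = 0b1100 = 12; 12 == 12 -> filled
(120,75): row=0b1111000, col=0b1001011, row AND col = 0b1001000 = 72; 72 != 75 -> empty
(219,193): row=0b11011011, col=0b11000001, row AND col = 0b11000001 = 193; 193 == 193 -> filled
(70,-1): col outside [0, 70] -> not filled
(213,153): row=0b11010101, col=0b10011001, row AND col = 0b10010001 = 145; 145 != 153 -> empty
(184,98): row=0b10111000, col=0b1100010, row AND col = 0b100000 = 32; 32 != 98 -> empty
(82,19): row=0b1010010, col=0b10011, row AND col = 0b10010 = 18; 18 != 19 -> empty
(32,6): row=0b100000, col=0b110, row AND col = 0b0 = 0; 0 != 6 -> empty
(144,114): row=0b10010000, col=0b1110010, row AND col = 0b10000 = 16; 16 != 114 -> empty
(92,68): row=0b1011100, col=0b1000100, row AND col = 0b1000100 = 68; 68 == 68 -> filled
(127,109): row=0b1111111, col=0b1101101, row AND col = 0b1101101 = 109; 109 == 109 -> filled
(75,54): row=0b1001011, col=0b110110, row AND col = 0b10 = 2; 2 != 54 -> empty

Answer: yes no yes no no no no no no yes yes no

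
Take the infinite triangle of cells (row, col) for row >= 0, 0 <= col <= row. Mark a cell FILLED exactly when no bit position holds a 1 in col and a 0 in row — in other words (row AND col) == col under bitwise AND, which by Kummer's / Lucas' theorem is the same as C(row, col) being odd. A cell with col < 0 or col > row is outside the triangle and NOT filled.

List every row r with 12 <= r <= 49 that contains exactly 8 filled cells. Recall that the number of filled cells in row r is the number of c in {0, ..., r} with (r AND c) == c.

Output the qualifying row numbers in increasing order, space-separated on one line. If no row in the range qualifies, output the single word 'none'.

Answer: 13 14 19 21 22 25 26 28 35 37 38 41 42 44 49

Derivation:
Row r has 2^popcount(r) filled cells, so we need popcount(r) = log2(8) = 3.
Scan r = 12..49 and keep those with exactly 3 one-bits:
r=12=1100 popcount=2 -> skip
r=13=1101 popcount=3 -> KEEP
r=14=1110 popcount=3 -> KEEP
r=15=1111 popcount=4 -> skip
r=16=10000 popcount=1 -> skip
r=17=10001 popcount=2 -> skip
r=18=10010 popcount=2 -> skip
r=19=10011 popcount=3 -> KEEP
r=20=10100 popcount=2 -> skip
r=21=10101 popcount=3 -> KEEP
r=22=10110 popcount=3 -> KEEP
r=23=10111 popcount=4 -> skip
r=24=11000 popcount=2 -> skip
r=25=11001 popcount=3 -> KEEP
r=26=11010 popcount=3 -> KEEP
r=27=11011 popcount=4 -> skip
r=28=11100 popcount=3 -> KEEP
r=29=11101 popcount=4 -> skip
r=30=11110 popcount=4 -> skip
r=31=11111 popcount=5 -> skip
r=32=100000 popcount=1 -> skip
r=33=100001 popcount=2 -> skip
r=34=100010 popcount=2 -> skip
r=35=100011 popcount=3 -> KEEP
r=36=100100 popcount=2 -> skip
r=37=100101 popcount=3 -> KEEP
r=38=100110 popcount=3 -> KEEP
r=39=100111 popcount=4 -> skip
r=40=101000 popcount=2 -> skip
r=41=101001 popcount=3 -> KEEP
r=42=101010 popcount=3 -> KEEP
r=43=101011 popcount=4 -> skip
r=44=101100 popcount=3 -> KEEP
r=45=101101 popcount=4 -> skip
r=46=101110 popcount=4 -> skip
r=47=101111 popcount=5 -> skip
r=48=110000 popcount=2 -> skip
r=49=110001 popcount=3 -> KEEP
Kept rows: 13 14 19 21 22 25 26 28 35 37 38 41 42 44 49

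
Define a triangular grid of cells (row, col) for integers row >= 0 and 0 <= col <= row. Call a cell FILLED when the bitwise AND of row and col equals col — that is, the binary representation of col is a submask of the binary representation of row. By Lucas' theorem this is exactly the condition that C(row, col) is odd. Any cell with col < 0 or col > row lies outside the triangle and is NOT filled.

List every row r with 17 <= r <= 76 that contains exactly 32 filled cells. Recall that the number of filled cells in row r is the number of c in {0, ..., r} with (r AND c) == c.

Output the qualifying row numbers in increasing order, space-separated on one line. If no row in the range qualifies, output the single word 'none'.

Row r has 2^popcount(r) filled cells, so we need popcount(r) = log2(32) = 5.
Scan r = 17..76 and keep those with exactly 5 one-bits:
r=17=10001 popcount=2 -> skip
r=18=10010 popcount=2 -> skip
r=19=10011 popcount=3 -> skip
r=20=10100 popcount=2 -> skip
r=21=10101 popcount=3 -> skip
r=22=10110 popcount=3 -> skip
r=23=10111 popcount=4 -> skip
r=24=11000 popcount=2 -> skip
r=25=11001 popcount=3 -> skip
r=26=11010 popcount=3 -> skip
r=27=11011 popcount=4 -> skip
r=28=11100 popcount=3 -> skip
r=29=11101 popcount=4 -> skip
r=30=11110 popcount=4 -> skip
r=31=11111 popcount=5 -> KEEP
r=32=100000 popcount=1 -> skip
r=33=100001 popcount=2 -> skip
r=34=100010 popcount=2 -> skip
r=35=100011 popcount=3 -> skip
r=36=100100 popcount=2 -> skip
r=37=100101 popcount=3 -> skip
r=38=100110 popcount=3 -> skip
r=39=100111 popcount=4 -> skip
r=40=101000 popcount=2 -> skip
r=41=101001 popcount=3 -> skip
r=42=101010 popcount=3 -> skip
r=43=101011 popcount=4 -> skip
r=44=101100 popcount=3 -> skip
r=45=101101 popcount=4 -> skip
r=46=101110 popcount=4 -> skip
r=47=101111 popcount=5 -> KEEP
r=48=110000 popcount=2 -> skip
r=49=110001 popcount=3 -> skip
r=50=110010 popcount=3 -> skip
r=51=110011 popcount=4 -> skip
r=52=110100 popcount=3 -> skip
r=53=110101 popcount=4 -> skip
r=54=110110 popcount=4 -> skip
r=55=110111 popcount=5 -> KEEP
r=56=111000 popcount=3 -> skip
r=57=111001 popcount=4 -> skip
r=58=111010 popcount=4 -> skip
r=59=111011 popcount=5 -> KEEP
r=60=111100 popcount=4 -> skip
r=61=111101 popcount=5 -> KEEP
r=62=111110 popcount=5 -> KEEP
r=63=111111 popcount=6 -> skip
r=64=1000000 popcount=1 -> skip
r=65=1000001 popcount=2 -> skip
r=66=1000010 popcount=2 -> skip
r=67=1000011 popcount=3 -> skip
r=68=1000100 popcount=2 -> skip
r=69=1000101 popcount=3 -> skip
r=70=1000110 popcount=3 -> skip
r=71=1000111 popcount=4 -> skip
r=72=1001000 popcount=2 -> skip
r=73=1001001 popcount=3 -> skip
r=74=1001010 popcount=3 -> skip
r=75=1001011 popcount=4 -> skip
r=76=1001100 popcount=3 -> skip
Kept rows: 31 47 55 59 61 62

Answer: 31 47 55 59 61 62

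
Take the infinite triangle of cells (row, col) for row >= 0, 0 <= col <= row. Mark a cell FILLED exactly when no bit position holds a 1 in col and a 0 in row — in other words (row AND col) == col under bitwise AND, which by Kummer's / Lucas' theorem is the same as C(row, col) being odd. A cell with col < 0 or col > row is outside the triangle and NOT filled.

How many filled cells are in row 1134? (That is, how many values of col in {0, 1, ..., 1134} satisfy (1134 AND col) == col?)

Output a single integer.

Answer: 64

Derivation:
1134 in binary = 10001101110
popcount(1134) = number of 1-bits in 10001101110 = 6
A col c satisfies (1134 AND c) == c iff every set bit of c is also set in 1134; each of the 6 set bits of 1134 can independently be on or off in c.
count = 2^6 = 64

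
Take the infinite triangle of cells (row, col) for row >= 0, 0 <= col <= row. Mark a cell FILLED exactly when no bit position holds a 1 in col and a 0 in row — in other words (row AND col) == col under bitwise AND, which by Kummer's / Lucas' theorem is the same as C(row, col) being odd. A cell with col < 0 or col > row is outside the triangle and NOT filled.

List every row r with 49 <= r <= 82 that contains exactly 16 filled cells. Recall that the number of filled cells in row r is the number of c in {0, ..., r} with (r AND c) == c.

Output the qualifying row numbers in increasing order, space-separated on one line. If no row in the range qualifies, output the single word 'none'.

Answer: 51 53 54 57 58 60 71 75 77 78

Derivation:
Row r has 2^popcount(r) filled cells, so we need popcount(r) = log2(16) = 4.
Scan r = 49..82 and keep those with exactly 4 one-bits:
r=49=110001 popcount=3 -> skip
r=50=110010 popcount=3 -> skip
r=51=110011 popcount=4 -> KEEP
r=52=110100 popcount=3 -> skip
r=53=110101 popcount=4 -> KEEP
r=54=110110 popcount=4 -> KEEP
r=55=110111 popcount=5 -> skip
r=56=111000 popcount=3 -> skip
r=57=111001 popcount=4 -> KEEP
r=58=111010 popcount=4 -> KEEP
r=59=111011 popcount=5 -> skip
r=60=111100 popcount=4 -> KEEP
r=61=111101 popcount=5 -> skip
r=62=111110 popcount=5 -> skip
r=63=111111 popcount=6 -> skip
r=64=1000000 popcount=1 -> skip
r=65=1000001 popcount=2 -> skip
r=66=1000010 popcount=2 -> skip
r=67=1000011 popcount=3 -> skip
r=68=1000100 popcount=2 -> skip
r=69=1000101 popcount=3 -> skip
r=70=1000110 popcount=3 -> skip
r=71=1000111 popcount=4 -> KEEP
r=72=1001000 popcount=2 -> skip
r=73=1001001 popcount=3 -> skip
r=74=1001010 popcount=3 -> skip
r=75=1001011 popcount=4 -> KEEP
r=76=1001100 popcount=3 -> skip
r=77=1001101 popcount=4 -> KEEP
r=78=1001110 popcount=4 -> KEEP
r=79=1001111 popcount=5 -> skip
r=80=1010000 popcount=2 -> skip
r=81=1010001 popcount=3 -> skip
r=82=1010010 popcount=3 -> skip
Kept rows: 51 53 54 57 58 60 71 75 77 78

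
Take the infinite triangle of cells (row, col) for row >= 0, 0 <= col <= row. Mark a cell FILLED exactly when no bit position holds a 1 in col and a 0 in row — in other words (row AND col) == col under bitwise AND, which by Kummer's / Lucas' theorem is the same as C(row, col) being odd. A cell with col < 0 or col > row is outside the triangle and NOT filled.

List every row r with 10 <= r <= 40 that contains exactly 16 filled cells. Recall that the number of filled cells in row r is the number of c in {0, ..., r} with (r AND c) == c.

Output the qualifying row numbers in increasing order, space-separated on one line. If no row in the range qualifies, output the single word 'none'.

Row r has 2^popcount(r) filled cells, so we need popcount(r) = log2(16) = 4.
Scan r = 10..40 and keep those with exactly 4 one-bits:
r=10=1010 popcount=2 -> skip
r=11=1011 popcount=3 -> skip
r=12=1100 popcount=2 -> skip
r=13=1101 popcount=3 -> skip
r=14=1110 popcount=3 -> skip
r=15=1111 popcount=4 -> KEEP
r=16=10000 popcount=1 -> skip
r=17=10001 popcount=2 -> skip
r=18=10010 popcount=2 -> skip
r=19=10011 popcount=3 -> skip
r=20=10100 popcount=2 -> skip
r=21=10101 popcount=3 -> skip
r=22=10110 popcount=3 -> skip
r=23=10111 popcount=4 -> KEEP
r=24=11000 popcount=2 -> skip
r=25=11001 popcount=3 -> skip
r=26=11010 popcount=3 -> skip
r=27=11011 popcount=4 -> KEEP
r=28=11100 popcount=3 -> skip
r=29=11101 popcount=4 -> KEEP
r=30=11110 popcount=4 -> KEEP
r=31=11111 popcount=5 -> skip
r=32=100000 popcount=1 -> skip
r=33=100001 popcount=2 -> skip
r=34=100010 popcount=2 -> skip
r=35=100011 popcount=3 -> skip
r=36=100100 popcount=2 -> skip
r=37=100101 popcount=3 -> skip
r=38=100110 popcount=3 -> skip
r=39=100111 popcount=4 -> KEEP
r=40=101000 popcount=2 -> skip
Kept rows: 15 23 27 29 30 39

Answer: 15 23 27 29 30 39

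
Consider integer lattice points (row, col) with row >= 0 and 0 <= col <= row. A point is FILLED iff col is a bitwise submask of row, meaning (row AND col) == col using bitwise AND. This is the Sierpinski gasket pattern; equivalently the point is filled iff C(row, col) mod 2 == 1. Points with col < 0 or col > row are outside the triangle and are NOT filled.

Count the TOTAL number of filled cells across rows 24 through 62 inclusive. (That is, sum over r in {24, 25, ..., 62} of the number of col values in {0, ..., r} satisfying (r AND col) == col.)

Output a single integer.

r24=11000 pc2: +4 =4
r25=11001 pc3: +8 =12
r26=11010 pc3: +8 =20
r27=11011 pc4: +16 =36
r28=11100 pc3: +8 =44
r29=11101 pc4: +16 =60
r30=11110 pc4: +16 =76
r31=11111 pc5: +32 =108
r32=100000 pc1: +2 =110
r33=100001 pc2: +4 =114
r34=100010 pc2: +4 =118
r35=100011 pc3: +8 =126
r36=100100 pc2: +4 =130
r37=100101 pc3: +8 =138
r38=100110 pc3: +8 =146
r39=100111 pc4: +16 =162
r40=101000 pc2: +4 =166
r41=101001 pc3: +8 =174
r42=101010 pc3: +8 =182
r43=101011 pc4: +16 =198
r44=101100 pc3: +8 =206
r45=101101 pc4: +16 =222
r46=101110 pc4: +16 =238
r47=101111 pc5: +32 =270
r48=110000 pc2: +4 =274
r49=110001 pc3: +8 =282
r50=110010 pc3: +8 =290
r51=110011 pc4: +16 =306
r52=110100 pc3: +8 =314
r53=110101 pc4: +16 =330
r54=110110 pc4: +16 =346
r55=110111 pc5: +32 =378
r56=111000 pc3: +8 =386
r57=111001 pc4: +16 =402
r58=111010 pc4: +16 =418
r59=111011 pc5: +32 =450
r60=111100 pc4: +16 =466
r61=111101 pc5: +32 =498
r62=111110 pc5: +32 =530

Answer: 530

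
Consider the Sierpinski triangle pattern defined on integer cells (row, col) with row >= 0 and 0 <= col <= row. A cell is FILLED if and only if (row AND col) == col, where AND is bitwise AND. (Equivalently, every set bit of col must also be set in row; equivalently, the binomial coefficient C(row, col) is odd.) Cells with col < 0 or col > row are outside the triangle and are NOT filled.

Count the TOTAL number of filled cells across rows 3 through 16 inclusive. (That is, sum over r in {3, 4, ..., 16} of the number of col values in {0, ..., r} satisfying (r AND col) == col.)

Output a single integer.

Answer: 78

Derivation:
r3=11 pc2: +4 =4
r4=100 pc1: +2 =6
r5=101 pc2: +4 =10
r6=110 pc2: +4 =14
r7=111 pc3: +8 =22
r8=1000 pc1: +2 =24
r9=1001 pc2: +4 =28
r10=1010 pc2: +4 =32
r11=1011 pc3: +8 =40
r12=1100 pc2: +4 =44
r13=1101 pc3: +8 =52
r14=1110 pc3: +8 =60
r15=1111 pc4: +16 =76
r16=10000 pc1: +2 =78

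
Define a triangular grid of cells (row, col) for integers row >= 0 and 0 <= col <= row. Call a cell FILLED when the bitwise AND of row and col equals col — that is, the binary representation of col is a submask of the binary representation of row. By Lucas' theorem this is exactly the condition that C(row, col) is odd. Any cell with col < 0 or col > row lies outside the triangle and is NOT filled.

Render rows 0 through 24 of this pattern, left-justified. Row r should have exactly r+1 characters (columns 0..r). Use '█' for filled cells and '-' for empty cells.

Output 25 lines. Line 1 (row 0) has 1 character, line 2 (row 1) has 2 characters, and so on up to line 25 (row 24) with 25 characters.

Answer: █
██
█-█
████
█---█
██--██
█-█-█-█
████████
█-------█
██------██
█-█-----█-█
████----████
█---█---█---█
██--██--██--██
█-█-█-█-█-█-█-█
████████████████
█---------------█
██--------------██
█-█-------------█-█
████------------████
█---█-----------█---█
██--██----------██--██
█-█-█-█---------█-█-█-█
████████--------████████
█-------█-------█-------█

Derivation:
r0=0: █
r1=1: ██
r2=10: █-█
r3=11: ████
r4=100: █---█
r5=101: ██--██
r6=110: █-█-█-█
r7=111: ████████
r8=1000: █-------█
r9=1001: ██------██
r10=1010: █-█-----█-█
r11=1011: ████----████
r12=1100: █---█---█---█
r13=1101: ██--██--██--██
r14=1110: █-█-█-█-█-█-█-█
r15=1111: ████████████████
r16=10000: █---------------█
r17=10001: ██--------------██
r18=10010: █-█-------------█-█
r19=10011: ████------------████
r20=10100: █---█-----------█---█
r21=10101: ██--██----------██--██
r22=10110: █-█-█-█---------█-█-█-█
r23=10111: ████████--------████████
r24=11000: █-------█-------█-------█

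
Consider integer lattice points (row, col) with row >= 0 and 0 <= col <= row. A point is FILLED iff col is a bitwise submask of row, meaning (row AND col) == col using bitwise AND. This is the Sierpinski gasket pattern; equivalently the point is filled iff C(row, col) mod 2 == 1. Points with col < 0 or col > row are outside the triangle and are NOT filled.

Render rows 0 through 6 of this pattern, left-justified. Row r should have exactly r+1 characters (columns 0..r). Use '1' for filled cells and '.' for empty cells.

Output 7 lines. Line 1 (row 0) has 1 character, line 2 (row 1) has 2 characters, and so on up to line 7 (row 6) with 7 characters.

Answer: 1
11
1.1
1111
1...1
11..11
1.1.1.1

Derivation:
r0=0: 1
r1=1: 11
r2=10: 1.1
r3=11: 1111
r4=100: 1...1
r5=101: 11..11
r6=110: 1.1.1.1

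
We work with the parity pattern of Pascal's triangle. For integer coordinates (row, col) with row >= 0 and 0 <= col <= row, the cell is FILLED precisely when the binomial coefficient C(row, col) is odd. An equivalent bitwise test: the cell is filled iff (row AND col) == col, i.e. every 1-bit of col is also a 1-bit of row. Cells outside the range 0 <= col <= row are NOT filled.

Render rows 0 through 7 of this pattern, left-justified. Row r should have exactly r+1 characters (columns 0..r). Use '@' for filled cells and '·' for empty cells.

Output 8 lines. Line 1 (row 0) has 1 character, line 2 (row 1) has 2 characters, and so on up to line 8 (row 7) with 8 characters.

r0=0: @
r1=1: @@
r2=10: @·@
r3=11: @@@@
r4=100: @···@
r5=101: @@··@@
r6=110: @·@·@·@
r7=111: @@@@@@@@

Answer: @
@@
@·@
@@@@
@···@
@@··@@
@·@·@·@
@@@@@@@@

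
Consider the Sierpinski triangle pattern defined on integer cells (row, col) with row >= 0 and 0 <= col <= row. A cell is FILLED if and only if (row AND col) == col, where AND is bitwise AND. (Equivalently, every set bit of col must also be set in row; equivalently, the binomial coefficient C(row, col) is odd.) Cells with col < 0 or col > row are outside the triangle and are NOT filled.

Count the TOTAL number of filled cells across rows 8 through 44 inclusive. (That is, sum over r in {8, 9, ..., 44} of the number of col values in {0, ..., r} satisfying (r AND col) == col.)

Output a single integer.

Answer: 314

Derivation:
r8=1000 pc1: +2 =2
r9=1001 pc2: +4 =6
r10=1010 pc2: +4 =10
r11=1011 pc3: +8 =18
r12=1100 pc2: +4 =22
r13=1101 pc3: +8 =30
r14=1110 pc3: +8 =38
r15=1111 pc4: +16 =54
r16=10000 pc1: +2 =56
r17=10001 pc2: +4 =60
r18=10010 pc2: +4 =64
r19=10011 pc3: +8 =72
r20=10100 pc2: +4 =76
r21=10101 pc3: +8 =84
r22=10110 pc3: +8 =92
r23=10111 pc4: +16 =108
r24=11000 pc2: +4 =112
r25=11001 pc3: +8 =120
r26=11010 pc3: +8 =128
r27=11011 pc4: +16 =144
r28=11100 pc3: +8 =152
r29=11101 pc4: +16 =168
r30=11110 pc4: +16 =184
r31=11111 pc5: +32 =216
r32=100000 pc1: +2 =218
r33=100001 pc2: +4 =222
r34=100010 pc2: +4 =226
r35=100011 pc3: +8 =234
r36=100100 pc2: +4 =238
r37=100101 pc3: +8 =246
r38=100110 pc3: +8 =254
r39=100111 pc4: +16 =270
r40=101000 pc2: +4 =274
r41=101001 pc3: +8 =282
r42=101010 pc3: +8 =290
r43=101011 pc4: +16 =306
r44=101100 pc3: +8 =314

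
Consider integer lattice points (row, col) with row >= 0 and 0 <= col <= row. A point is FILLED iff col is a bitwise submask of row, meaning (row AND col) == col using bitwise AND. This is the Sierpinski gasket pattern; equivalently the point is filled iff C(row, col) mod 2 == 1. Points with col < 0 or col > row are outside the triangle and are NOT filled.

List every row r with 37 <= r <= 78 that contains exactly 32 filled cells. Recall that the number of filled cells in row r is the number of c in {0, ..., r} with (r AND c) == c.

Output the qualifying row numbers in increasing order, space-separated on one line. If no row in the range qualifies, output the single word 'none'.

Row r has 2^popcount(r) filled cells, so we need popcount(r) = log2(32) = 5.
Scan r = 37..78 and keep those with exactly 5 one-bits:
r=37=100101 popcount=3 -> skip
r=38=100110 popcount=3 -> skip
r=39=100111 popcount=4 -> skip
r=40=101000 popcount=2 -> skip
r=41=101001 popcount=3 -> skip
r=42=101010 popcount=3 -> skip
r=43=101011 popcount=4 -> skip
r=44=101100 popcount=3 -> skip
r=45=101101 popcount=4 -> skip
r=46=101110 popcount=4 -> skip
r=47=101111 popcount=5 -> KEEP
r=48=110000 popcount=2 -> skip
r=49=110001 popcount=3 -> skip
r=50=110010 popcount=3 -> skip
r=51=110011 popcount=4 -> skip
r=52=110100 popcount=3 -> skip
r=53=110101 popcount=4 -> skip
r=54=110110 popcount=4 -> skip
r=55=110111 popcount=5 -> KEEP
r=56=111000 popcount=3 -> skip
r=57=111001 popcount=4 -> skip
r=58=111010 popcount=4 -> skip
r=59=111011 popcount=5 -> KEEP
r=60=111100 popcount=4 -> skip
r=61=111101 popcount=5 -> KEEP
r=62=111110 popcount=5 -> KEEP
r=63=111111 popcount=6 -> skip
r=64=1000000 popcount=1 -> skip
r=65=1000001 popcount=2 -> skip
r=66=1000010 popcount=2 -> skip
r=67=1000011 popcount=3 -> skip
r=68=1000100 popcount=2 -> skip
r=69=1000101 popcount=3 -> skip
r=70=1000110 popcount=3 -> skip
r=71=1000111 popcount=4 -> skip
r=72=1001000 popcount=2 -> skip
r=73=1001001 popcount=3 -> skip
r=74=1001010 popcount=3 -> skip
r=75=1001011 popcount=4 -> skip
r=76=1001100 popcount=3 -> skip
r=77=1001101 popcount=4 -> skip
r=78=1001110 popcount=4 -> skip
Kept rows: 47 55 59 61 62

Answer: 47 55 59 61 62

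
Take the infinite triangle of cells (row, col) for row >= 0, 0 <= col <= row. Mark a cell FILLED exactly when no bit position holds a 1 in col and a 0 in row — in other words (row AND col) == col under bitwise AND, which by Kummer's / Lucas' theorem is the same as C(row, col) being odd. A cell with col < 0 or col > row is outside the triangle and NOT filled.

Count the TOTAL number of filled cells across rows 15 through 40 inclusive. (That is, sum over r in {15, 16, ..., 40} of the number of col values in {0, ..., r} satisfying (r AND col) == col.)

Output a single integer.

Answer: 236

Derivation:
r15=1111 pc4: +16 =16
r16=10000 pc1: +2 =18
r17=10001 pc2: +4 =22
r18=10010 pc2: +4 =26
r19=10011 pc3: +8 =34
r20=10100 pc2: +4 =38
r21=10101 pc3: +8 =46
r22=10110 pc3: +8 =54
r23=10111 pc4: +16 =70
r24=11000 pc2: +4 =74
r25=11001 pc3: +8 =82
r26=11010 pc3: +8 =90
r27=11011 pc4: +16 =106
r28=11100 pc3: +8 =114
r29=11101 pc4: +16 =130
r30=11110 pc4: +16 =146
r31=11111 pc5: +32 =178
r32=100000 pc1: +2 =180
r33=100001 pc2: +4 =184
r34=100010 pc2: +4 =188
r35=100011 pc3: +8 =196
r36=100100 pc2: +4 =200
r37=100101 pc3: +8 =208
r38=100110 pc3: +8 =216
r39=100111 pc4: +16 =232
r40=101000 pc2: +4 =236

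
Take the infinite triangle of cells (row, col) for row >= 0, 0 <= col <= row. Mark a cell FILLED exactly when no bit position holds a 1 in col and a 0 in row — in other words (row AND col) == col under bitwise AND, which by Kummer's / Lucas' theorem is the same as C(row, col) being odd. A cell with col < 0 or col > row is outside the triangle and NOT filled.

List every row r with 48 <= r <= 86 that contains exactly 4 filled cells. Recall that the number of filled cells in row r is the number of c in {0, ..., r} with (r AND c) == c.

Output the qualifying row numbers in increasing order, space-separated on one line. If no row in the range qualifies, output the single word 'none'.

Row r has 2^popcount(r) filled cells, so we need popcount(r) = log2(4) = 2.
Scan r = 48..86 and keep those with exactly 2 one-bits:
r=48=110000 popcount=2 -> KEEP
r=49=110001 popcount=3 -> skip
r=50=110010 popcount=3 -> skip
r=51=110011 popcount=4 -> skip
r=52=110100 popcount=3 -> skip
r=53=110101 popcount=4 -> skip
r=54=110110 popcount=4 -> skip
r=55=110111 popcount=5 -> skip
r=56=111000 popcount=3 -> skip
r=57=111001 popcount=4 -> skip
r=58=111010 popcount=4 -> skip
r=59=111011 popcount=5 -> skip
r=60=111100 popcount=4 -> skip
r=61=111101 popcount=5 -> skip
r=62=111110 popcount=5 -> skip
r=63=111111 popcount=6 -> skip
r=64=1000000 popcount=1 -> skip
r=65=1000001 popcount=2 -> KEEP
r=66=1000010 popcount=2 -> KEEP
r=67=1000011 popcount=3 -> skip
r=68=1000100 popcount=2 -> KEEP
r=69=1000101 popcount=3 -> skip
r=70=1000110 popcount=3 -> skip
r=71=1000111 popcount=4 -> skip
r=72=1001000 popcount=2 -> KEEP
r=73=1001001 popcount=3 -> skip
r=74=1001010 popcount=3 -> skip
r=75=1001011 popcount=4 -> skip
r=76=1001100 popcount=3 -> skip
r=77=1001101 popcount=4 -> skip
r=78=1001110 popcount=4 -> skip
r=79=1001111 popcount=5 -> skip
r=80=1010000 popcount=2 -> KEEP
r=81=1010001 popcount=3 -> skip
r=82=1010010 popcount=3 -> skip
r=83=1010011 popcount=4 -> skip
r=84=1010100 popcount=3 -> skip
r=85=1010101 popcount=4 -> skip
r=86=1010110 popcount=4 -> skip
Kept rows: 48 65 66 68 72 80

Answer: 48 65 66 68 72 80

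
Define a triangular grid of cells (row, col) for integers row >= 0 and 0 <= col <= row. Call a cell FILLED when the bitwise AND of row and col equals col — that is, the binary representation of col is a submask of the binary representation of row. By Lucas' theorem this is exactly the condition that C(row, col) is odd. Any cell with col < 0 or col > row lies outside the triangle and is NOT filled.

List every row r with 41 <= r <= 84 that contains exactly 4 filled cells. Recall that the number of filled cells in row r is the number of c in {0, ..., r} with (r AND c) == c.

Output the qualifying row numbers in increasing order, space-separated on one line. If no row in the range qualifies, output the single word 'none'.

Row r has 2^popcount(r) filled cells, so we need popcount(r) = log2(4) = 2.
Scan r = 41..84 and keep those with exactly 2 one-bits:
r=41=101001 popcount=3 -> skip
r=42=101010 popcount=3 -> skip
r=43=101011 popcount=4 -> skip
r=44=101100 popcount=3 -> skip
r=45=101101 popcount=4 -> skip
r=46=101110 popcount=4 -> skip
r=47=101111 popcount=5 -> skip
r=48=110000 popcount=2 -> KEEP
r=49=110001 popcount=3 -> skip
r=50=110010 popcount=3 -> skip
r=51=110011 popcount=4 -> skip
r=52=110100 popcount=3 -> skip
r=53=110101 popcount=4 -> skip
r=54=110110 popcount=4 -> skip
r=55=110111 popcount=5 -> skip
r=56=111000 popcount=3 -> skip
r=57=111001 popcount=4 -> skip
r=58=111010 popcount=4 -> skip
r=59=111011 popcount=5 -> skip
r=60=111100 popcount=4 -> skip
r=61=111101 popcount=5 -> skip
r=62=111110 popcount=5 -> skip
r=63=111111 popcount=6 -> skip
r=64=1000000 popcount=1 -> skip
r=65=1000001 popcount=2 -> KEEP
r=66=1000010 popcount=2 -> KEEP
r=67=1000011 popcount=3 -> skip
r=68=1000100 popcount=2 -> KEEP
r=69=1000101 popcount=3 -> skip
r=70=1000110 popcount=3 -> skip
r=71=1000111 popcount=4 -> skip
r=72=1001000 popcount=2 -> KEEP
r=73=1001001 popcount=3 -> skip
r=74=1001010 popcount=3 -> skip
r=75=1001011 popcount=4 -> skip
r=76=1001100 popcount=3 -> skip
r=77=1001101 popcount=4 -> skip
r=78=1001110 popcount=4 -> skip
r=79=1001111 popcount=5 -> skip
r=80=1010000 popcount=2 -> KEEP
r=81=1010001 popcount=3 -> skip
r=82=1010010 popcount=3 -> skip
r=83=1010011 popcount=4 -> skip
r=84=1010100 popcount=3 -> skip
Kept rows: 48 65 66 68 72 80

Answer: 48 65 66 68 72 80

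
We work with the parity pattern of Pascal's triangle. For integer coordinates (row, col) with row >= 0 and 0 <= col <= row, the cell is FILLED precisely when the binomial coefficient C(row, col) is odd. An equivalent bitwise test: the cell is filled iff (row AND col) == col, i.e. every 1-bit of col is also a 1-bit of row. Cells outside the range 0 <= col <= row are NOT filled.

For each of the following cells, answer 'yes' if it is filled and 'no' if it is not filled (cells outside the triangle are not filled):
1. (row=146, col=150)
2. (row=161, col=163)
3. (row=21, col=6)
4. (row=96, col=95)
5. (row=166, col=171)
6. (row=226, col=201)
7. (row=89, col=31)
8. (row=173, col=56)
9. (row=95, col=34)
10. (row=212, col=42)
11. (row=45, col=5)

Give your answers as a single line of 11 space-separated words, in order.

Answer: no no no no no no no no no no yes

Derivation:
(146,150): col outside [0, 146] -> not filled
(161,163): col outside [0, 161] -> not filled
(21,6): row=0b10101, col=0b110, row AND col = 0b100 = 4; 4 != 6 -> empty
(96,95): row=0b1100000, col=0b1011111, row AND col = 0b1000000 = 64; 64 != 95 -> empty
(166,171): col outside [0, 166] -> not filled
(226,201): row=0b11100010, col=0b11001001, row AND col = 0b11000000 = 192; 192 != 201 -> empty
(89,31): row=0b1011001, col=0b11111, row AND col = 0b11001 = 25; 25 != 31 -> empty
(173,56): row=0b10101101, col=0b111000, row AND col = 0b101000 = 40; 40 != 56 -> empty
(95,34): row=0b1011111, col=0b100010, row AND col = 0b10 = 2; 2 != 34 -> empty
(212,42): row=0b11010100, col=0b101010, row AND col = 0b0 = 0; 0 != 42 -> empty
(45,5): row=0b101101, col=0b101, row AND col = 0b101 = 5; 5 == 5 -> filled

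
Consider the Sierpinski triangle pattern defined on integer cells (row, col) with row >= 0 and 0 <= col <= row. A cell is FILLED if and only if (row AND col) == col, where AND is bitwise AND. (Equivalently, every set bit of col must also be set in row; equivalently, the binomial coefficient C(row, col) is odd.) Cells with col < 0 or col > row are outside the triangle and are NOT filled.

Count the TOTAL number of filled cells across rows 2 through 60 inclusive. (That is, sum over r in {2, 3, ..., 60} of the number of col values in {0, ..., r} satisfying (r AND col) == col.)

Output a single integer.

r2=10 pc1: +2 =2
r3=11 pc2: +4 =6
r4=100 pc1: +2 =8
r5=101 pc2: +4 =12
r6=110 pc2: +4 =16
r7=111 pc3: +8 =24
r8=1000 pc1: +2 =26
r9=1001 pc2: +4 =30
r10=1010 pc2: +4 =34
r11=1011 pc3: +8 =42
r12=1100 pc2: +4 =46
r13=1101 pc3: +8 =54
r14=1110 pc3: +8 =62
r15=1111 pc4: +16 =78
r16=10000 pc1: +2 =80
r17=10001 pc2: +4 =84
r18=10010 pc2: +4 =88
r19=10011 pc3: +8 =96
r20=10100 pc2: +4 =100
r21=10101 pc3: +8 =108
r22=10110 pc3: +8 =116
r23=10111 pc4: +16 =132
r24=11000 pc2: +4 =136
r25=11001 pc3: +8 =144
r26=11010 pc3: +8 =152
r27=11011 pc4: +16 =168
r28=11100 pc3: +8 =176
r29=11101 pc4: +16 =192
r30=11110 pc4: +16 =208
r31=11111 pc5: +32 =240
r32=100000 pc1: +2 =242
r33=100001 pc2: +4 =246
r34=100010 pc2: +4 =250
r35=100011 pc3: +8 =258
r36=100100 pc2: +4 =262
r37=100101 pc3: +8 =270
r38=100110 pc3: +8 =278
r39=100111 pc4: +16 =294
r40=101000 pc2: +4 =298
r41=101001 pc3: +8 =306
r42=101010 pc3: +8 =314
r43=101011 pc4: +16 =330
r44=101100 pc3: +8 =338
r45=101101 pc4: +16 =354
r46=101110 pc4: +16 =370
r47=101111 pc5: +32 =402
r48=110000 pc2: +4 =406
r49=110001 pc3: +8 =414
r50=110010 pc3: +8 =422
r51=110011 pc4: +16 =438
r52=110100 pc3: +8 =446
r53=110101 pc4: +16 =462
r54=110110 pc4: +16 =478
r55=110111 pc5: +32 =510
r56=111000 pc3: +8 =518
r57=111001 pc4: +16 =534
r58=111010 pc4: +16 =550
r59=111011 pc5: +32 =582
r60=111100 pc4: +16 =598

Answer: 598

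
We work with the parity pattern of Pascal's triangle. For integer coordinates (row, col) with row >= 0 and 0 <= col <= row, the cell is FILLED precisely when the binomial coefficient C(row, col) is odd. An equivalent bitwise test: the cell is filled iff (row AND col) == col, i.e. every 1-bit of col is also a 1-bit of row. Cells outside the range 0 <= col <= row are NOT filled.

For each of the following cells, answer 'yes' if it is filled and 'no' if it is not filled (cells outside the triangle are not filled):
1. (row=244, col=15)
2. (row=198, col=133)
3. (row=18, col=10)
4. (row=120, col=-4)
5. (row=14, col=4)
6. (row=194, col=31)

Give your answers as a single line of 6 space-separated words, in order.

Answer: no no no no yes no

Derivation:
(244,15): row=0b11110100, col=0b1111, row AND col = 0b100 = 4; 4 != 15 -> empty
(198,133): row=0b11000110, col=0b10000101, row AND col = 0b10000100 = 132; 132 != 133 -> empty
(18,10): row=0b10010, col=0b1010, row AND col = 0b10 = 2; 2 != 10 -> empty
(120,-4): col outside [0, 120] -> not filled
(14,4): row=0b1110, col=0b100, row AND col = 0b100 = 4; 4 == 4 -> filled
(194,31): row=0b11000010, col=0b11111, row AND col = 0b10 = 2; 2 != 31 -> empty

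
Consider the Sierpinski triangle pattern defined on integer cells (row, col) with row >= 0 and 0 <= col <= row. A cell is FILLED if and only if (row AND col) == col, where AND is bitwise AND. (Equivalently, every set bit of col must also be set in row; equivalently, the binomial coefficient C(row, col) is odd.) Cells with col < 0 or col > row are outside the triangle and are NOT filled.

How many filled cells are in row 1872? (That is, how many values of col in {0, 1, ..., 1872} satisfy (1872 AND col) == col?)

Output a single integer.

1872 in binary = 11101010000
popcount(1872) = number of 1-bits in 11101010000 = 5
A col c satisfies (1872 AND c) == c iff every set bit of c is also set in 1872; each of the 5 set bits of 1872 can independently be on or off in c.
count = 2^5 = 32

Answer: 32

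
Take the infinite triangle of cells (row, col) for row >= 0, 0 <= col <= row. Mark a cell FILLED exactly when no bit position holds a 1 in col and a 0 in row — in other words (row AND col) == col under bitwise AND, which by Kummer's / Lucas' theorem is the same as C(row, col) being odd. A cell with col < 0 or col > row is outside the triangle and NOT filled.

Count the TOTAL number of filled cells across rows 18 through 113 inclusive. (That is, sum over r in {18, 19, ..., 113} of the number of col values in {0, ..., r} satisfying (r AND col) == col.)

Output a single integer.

r18=10010 pc2: +4 =4
r19=10011 pc3: +8 =12
r20=10100 pc2: +4 =16
r21=10101 pc3: +8 =24
r22=10110 pc3: +8 =32
r23=10111 pc4: +16 =48
r24=11000 pc2: +4 =52
r25=11001 pc3: +8 =60
r26=11010 pc3: +8 =68
r27=11011 pc4: +16 =84
r28=11100 pc3: +8 =92
r29=11101 pc4: +16 =108
r30=11110 pc4: +16 =124
r31=11111 pc5: +32 =156
r32=100000 pc1: +2 =158
r33=100001 pc2: +4 =162
r34=100010 pc2: +4 =166
r35=100011 pc3: +8 =174
r36=100100 pc2: +4 =178
r37=100101 pc3: +8 =186
r38=100110 pc3: +8 =194
r39=100111 pc4: +16 =210
r40=101000 pc2: +4 =214
r41=101001 pc3: +8 =222
r42=101010 pc3: +8 =230
r43=101011 pc4: +16 =246
r44=101100 pc3: +8 =254
r45=101101 pc4: +16 =270
r46=101110 pc4: +16 =286
r47=101111 pc5: +32 =318
r48=110000 pc2: +4 =322
r49=110001 pc3: +8 =330
r50=110010 pc3: +8 =338
r51=110011 pc4: +16 =354
r52=110100 pc3: +8 =362
r53=110101 pc4: +16 =378
r54=110110 pc4: +16 =394
r55=110111 pc5: +32 =426
r56=111000 pc3: +8 =434
r57=111001 pc4: +16 =450
r58=111010 pc4: +16 =466
r59=111011 pc5: +32 =498
r60=111100 pc4: +16 =514
r61=111101 pc5: +32 =546
r62=111110 pc5: +32 =578
r63=111111 pc6: +64 =642
r64=1000000 pc1: +2 =644
r65=1000001 pc2: +4 =648
r66=1000010 pc2: +4 =652
r67=1000011 pc3: +8 =660
r68=1000100 pc2: +4 =664
r69=1000101 pc3: +8 =672
r70=1000110 pc3: +8 =680
r71=1000111 pc4: +16 =696
r72=1001000 pc2: +4 =700
r73=1001001 pc3: +8 =708
r74=1001010 pc3: +8 =716
r75=1001011 pc4: +16 =732
r76=1001100 pc3: +8 =740
r77=1001101 pc4: +16 =756
r78=1001110 pc4: +16 =772
r79=1001111 pc5: +32 =804
r80=1010000 pc2: +4 =808
r81=1010001 pc3: +8 =816
r82=1010010 pc3: +8 =824
r83=1010011 pc4: +16 =840
r84=1010100 pc3: +8 =848
r85=1010101 pc4: +16 =864
r86=1010110 pc4: +16 =880
r87=1010111 pc5: +32 =912
r88=1011000 pc3: +8 =920
r89=1011001 pc4: +16 =936
r90=1011010 pc4: +16 =952
r91=1011011 pc5: +32 =984
r92=1011100 pc4: +16 =1000
r93=1011101 pc5: +32 =1032
r94=1011110 pc5: +32 =1064
r95=1011111 pc6: +64 =1128
r96=1100000 pc2: +4 =1132
r97=1100001 pc3: +8 =1140
r98=1100010 pc3: +8 =1148
r99=1100011 pc4: +16 =1164
r100=1100100 pc3: +8 =1172
r101=1100101 pc4: +16 =1188
r102=1100110 pc4: +16 =1204
r103=1100111 pc5: +32 =1236
r104=1101000 pc3: +8 =1244
r105=1101001 pc4: +16 =1260
r106=1101010 pc4: +16 =1276
r107=1101011 pc5: +32 =1308
r108=1101100 pc4: +16 =1324
r109=1101101 pc5: +32 =1356
r110=1101110 pc5: +32 =1388
r111=1101111 pc6: +64 =1452
r112=1110000 pc3: +8 =1460
r113=1110001 pc4: +16 =1476

Answer: 1476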